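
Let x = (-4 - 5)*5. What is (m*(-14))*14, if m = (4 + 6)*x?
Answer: 88200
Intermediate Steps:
x = -45 (x = -9*5 = -45)
m = -450 (m = (4 + 6)*(-45) = 10*(-45) = -450)
(m*(-14))*14 = -450*(-14)*14 = 6300*14 = 88200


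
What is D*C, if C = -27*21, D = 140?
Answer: -79380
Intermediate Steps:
C = -567
D*C = 140*(-567) = -79380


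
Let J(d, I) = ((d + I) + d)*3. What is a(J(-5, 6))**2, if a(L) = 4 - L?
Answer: 256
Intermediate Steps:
J(d, I) = 3*I + 6*d (J(d, I) = ((I + d) + d)*3 = (I + 2*d)*3 = 3*I + 6*d)
a(J(-5, 6))**2 = (4 - (3*6 + 6*(-5)))**2 = (4 - (18 - 30))**2 = (4 - 1*(-12))**2 = (4 + 12)**2 = 16**2 = 256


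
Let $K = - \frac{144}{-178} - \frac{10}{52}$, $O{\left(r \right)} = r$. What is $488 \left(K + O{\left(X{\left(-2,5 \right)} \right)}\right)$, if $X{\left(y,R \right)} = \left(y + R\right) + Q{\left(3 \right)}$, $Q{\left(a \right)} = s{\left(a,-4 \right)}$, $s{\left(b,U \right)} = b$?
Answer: $\frac{3735884}{1157} \approx 3228.9$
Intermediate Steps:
$Q{\left(a \right)} = a$
$X{\left(y,R \right)} = 3 + R + y$ ($X{\left(y,R \right)} = \left(y + R\right) + 3 = \left(R + y\right) + 3 = 3 + R + y$)
$K = \frac{1427}{2314}$ ($K = \left(-144\right) \left(- \frac{1}{178}\right) - \frac{5}{26} = \frac{72}{89} - \frac{5}{26} = \frac{1427}{2314} \approx 0.61668$)
$488 \left(K + O{\left(X{\left(-2,5 \right)} \right)}\right) = 488 \left(\frac{1427}{2314} + \left(3 + 5 - 2\right)\right) = 488 \left(\frac{1427}{2314} + 6\right) = 488 \cdot \frac{15311}{2314} = \frac{3735884}{1157}$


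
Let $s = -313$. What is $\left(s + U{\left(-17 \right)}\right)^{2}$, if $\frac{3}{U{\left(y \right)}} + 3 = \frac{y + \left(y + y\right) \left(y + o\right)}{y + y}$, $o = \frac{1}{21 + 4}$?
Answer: $\frac{92841480601}{946729} \approx 98066.0$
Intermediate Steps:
$o = \frac{1}{25} \approx 0.04$
$U{\left(y \right)} = \frac{3}{-3 + \frac{y + 2 y \left(\frac{1}{25} + y\right)}{2 y}}$ ($U{\left(y \right)} = \frac{3}{-3 + \frac{y + \left(y + y\right) \left(y + \frac{1}{25}\right)}{y + y}} = \frac{3}{-3 + \frac{y + 2 y \left(\frac{1}{25} + y\right)}{2 y}}$)
$\left(s + U{\left(-17 \right)}\right)^{2} = \left(-313 + \frac{150}{-123 + 50 \left(-17\right)}\right)^{2} = \left(-313 + \frac{150}{-123 - 850}\right)^{2} = \left(-313 + \frac{150}{-973}\right)^{2} = \left(-313 + 150 \left(- \frac{1}{973}\right)\right)^{2} = \left(-313 - \frac{150}{973}\right)^{2} = \left(- \frac{304699}{973}\right)^{2} = \frac{92841480601}{946729}$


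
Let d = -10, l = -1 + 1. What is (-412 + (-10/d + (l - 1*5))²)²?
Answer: 156816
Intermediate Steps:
l = 0
(-412 + (-10/d + (l - 1*5))²)² = (-412 + (-10/(-10) + (0 - 1*5))²)² = (-412 + (-10*(-⅒) + (0 - 5))²)² = (-412 + (1 - 5)²)² = (-412 + (-4)²)² = (-412 + 16)² = (-396)² = 156816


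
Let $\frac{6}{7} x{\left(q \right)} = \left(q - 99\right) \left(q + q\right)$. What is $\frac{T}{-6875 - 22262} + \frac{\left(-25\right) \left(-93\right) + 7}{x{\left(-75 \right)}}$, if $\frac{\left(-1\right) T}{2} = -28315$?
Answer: $- \frac{828218008}{443610825} \approx -1.867$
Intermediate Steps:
$T = 56630$ ($T = \left(-2\right) \left(-28315\right) = 56630$)
$x{\left(q \right)} = \frac{7 q \left(-99 + q\right)}{3}$ ($x{\left(q \right)} = \frac{7 \left(q - 99\right) \left(q + q\right)}{6} = \frac{7 \left(-99 + q\right) 2 q}{6} = \frac{7 \cdot 2 q \left(-99 + q\right)}{6} = \frac{7 q \left(-99 + q\right)}{3}$)
$\frac{T}{-6875 - 22262} + \frac{\left(-25\right) \left(-93\right) + 7}{x{\left(-75 \right)}} = \frac{56630}{-6875 - 22262} + \frac{\left(-25\right) \left(-93\right) + 7}{\frac{7}{3} \left(-75\right) \left(-99 - 75\right)} = \frac{56630}{-6875 - 22262} + \frac{2325 + 7}{\frac{7}{3} \left(-75\right) \left(-174\right)} = \frac{56630}{-29137} + \frac{2332}{30450} = 56630 \left(- \frac{1}{29137}\right) + 2332 \cdot \frac{1}{30450} = - \frac{56630}{29137} + \frac{1166}{15225} = - \frac{828218008}{443610825}$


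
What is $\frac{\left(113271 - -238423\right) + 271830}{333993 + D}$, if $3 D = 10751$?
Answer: $\frac{935286}{506365} \approx 1.8471$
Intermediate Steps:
$D = \frac{10751}{3}$ ($D = \frac{1}{3} \cdot 10751 = \frac{10751}{3} \approx 3583.7$)
$\frac{\left(113271 - -238423\right) + 271830}{333993 + D} = \frac{\left(113271 - -238423\right) + 271830}{333993 + \frac{10751}{3}} = \frac{\left(113271 + 238423\right) + 271830}{\frac{1012730}{3}} = \left(351694 + 271830\right) \frac{3}{1012730} = 623524 \cdot \frac{3}{1012730} = \frac{935286}{506365}$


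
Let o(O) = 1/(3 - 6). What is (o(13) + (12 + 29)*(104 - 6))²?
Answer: 145274809/9 ≈ 1.6142e+7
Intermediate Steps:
o(O) = -⅓ (o(O) = 1/(-3) = -⅓)
(o(13) + (12 + 29)*(104 - 6))² = (-⅓ + (12 + 29)*(104 - 6))² = (-⅓ + 41*98)² = (-⅓ + 4018)² = (12053/3)² = 145274809/9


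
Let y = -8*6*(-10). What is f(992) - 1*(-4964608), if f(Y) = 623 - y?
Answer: 4964751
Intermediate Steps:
y = 480 (y = -48*(-10) = 480)
f(Y) = 143 (f(Y) = 623 - 1*480 = 623 - 480 = 143)
f(992) - 1*(-4964608) = 143 - 1*(-4964608) = 143 + 4964608 = 4964751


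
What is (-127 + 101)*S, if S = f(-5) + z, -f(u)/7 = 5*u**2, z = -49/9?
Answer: 206024/9 ≈ 22892.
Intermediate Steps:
z = -49/9 (z = -49*1/9 = -49/9 ≈ -5.4444)
f(u) = -35*u**2
S = -7924/9 (S = -35*(-5)**2 - 49/9 = -35*25 - 49/9 = -875 - 49/9 = -7924/9 ≈ -880.44)
(-127 + 101)*S = (-127 + 101)*(-7924/9) = -26*(-7924/9) = 206024/9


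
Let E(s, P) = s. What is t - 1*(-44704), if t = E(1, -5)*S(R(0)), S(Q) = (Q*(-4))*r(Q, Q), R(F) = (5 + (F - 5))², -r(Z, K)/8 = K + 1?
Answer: 44704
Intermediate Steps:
r(Z, K) = -8 - 8*K (r(Z, K) = -8*(K + 1) = -8*(1 + K) = -8 - 8*K)
R(F) = F² (R(F) = (5 + (-5 + F))² = F²)
S(Q) = -4*Q*(-8 - 8*Q) (S(Q) = (Q*(-4))*(-8 - 8*Q) = (-4*Q)*(-8 - 8*Q) = -4*Q*(-8 - 8*Q))
t = 0 (t = 1*(32*0²*(1 + 0²)) = 1*(32*0*(1 + 0)) = 1*(32*0*1) = 1*0 = 0)
t - 1*(-44704) = 0 - 1*(-44704) = 0 + 44704 = 44704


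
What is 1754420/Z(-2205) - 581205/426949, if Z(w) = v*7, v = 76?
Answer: 518517080/157297 ≈ 3296.4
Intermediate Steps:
Z(w) = 532 (Z(w) = 76*7 = 532)
1754420/Z(-2205) - 581205/426949 = 1754420/532 - 581205/426949 = 1754420*(1/532) - 581205*1/426949 = 438605/133 - 581205/426949 = 518517080/157297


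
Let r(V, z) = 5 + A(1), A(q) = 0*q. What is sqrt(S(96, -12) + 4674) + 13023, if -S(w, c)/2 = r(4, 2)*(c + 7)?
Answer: 13023 + 2*sqrt(1181) ≈ 13092.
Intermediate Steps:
A(q) = 0
r(V, z) = 5 (r(V, z) = 5 + 0 = 5)
S(w, c) = -70 - 10*c (S(w, c) = -10*(c + 7) = -10*(7 + c) = -2*(35 + 5*c) = -70 - 10*c)
sqrt(S(96, -12) + 4674) + 13023 = sqrt((-70 - 10*(-12)) + 4674) + 13023 = sqrt((-70 + 120) + 4674) + 13023 = sqrt(50 + 4674) + 13023 = sqrt(4724) + 13023 = 2*sqrt(1181) + 13023 = 13023 + 2*sqrt(1181)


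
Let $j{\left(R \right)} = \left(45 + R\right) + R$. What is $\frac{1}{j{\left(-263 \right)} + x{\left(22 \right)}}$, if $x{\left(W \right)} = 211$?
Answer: $- \frac{1}{270} \approx -0.0037037$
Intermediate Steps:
$j{\left(R \right)} = 45 + 2 R$
$\frac{1}{j{\left(-263 \right)} + x{\left(22 \right)}} = \frac{1}{\left(45 + 2 \left(-263\right)\right) + 211} = \frac{1}{\left(45 - 526\right) + 211} = \frac{1}{-481 + 211} = \frac{1}{-270} = - \frac{1}{270}$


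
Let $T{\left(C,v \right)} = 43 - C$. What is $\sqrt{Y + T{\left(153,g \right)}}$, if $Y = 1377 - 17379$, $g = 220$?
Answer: $4 i \sqrt{1007} \approx 126.93 i$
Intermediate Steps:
$Y = -16002$ ($Y = 1377 - 17379 = -16002$)
$\sqrt{Y + T{\left(153,g \right)}} = \sqrt{-16002 + \left(43 - 153\right)} = \sqrt{-16002 - 110} = \sqrt{-16112} = 4 i \sqrt{1007}$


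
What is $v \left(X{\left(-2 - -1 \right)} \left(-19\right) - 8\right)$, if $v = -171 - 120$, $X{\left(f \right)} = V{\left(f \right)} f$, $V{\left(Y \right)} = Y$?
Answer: $7857$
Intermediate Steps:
$X{\left(f \right)} = f^{2}$ ($X{\left(f \right)} = f f = f^{2}$)
$v = -291$
$v \left(X{\left(-2 - -1 \right)} \left(-19\right) - 8\right) = - 291 \left(\left(-2 - -1\right)^{2} \left(-19\right) - 8\right) = - 291 \left(\left(-2 + 1\right)^{2} \left(-19\right) - 8\right) = - 291 \left(\left(-1\right)^{2} \left(-19\right) - 8\right) = - 291 \left(1 \left(-19\right) - 8\right) = - 291 \left(-19 - 8\right) = \left(-291\right) \left(-27\right) = 7857$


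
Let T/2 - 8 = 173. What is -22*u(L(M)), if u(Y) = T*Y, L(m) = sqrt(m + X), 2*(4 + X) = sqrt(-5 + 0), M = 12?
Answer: -3982*sqrt(32 + 2*I*sqrt(5)) ≈ -22580.0 - 1570.2*I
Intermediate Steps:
X = -4 + I*sqrt(5)/2 (X = -4 + sqrt(-5 + 0)/2 = -4 + sqrt(-5)/2 = -4 + (I*sqrt(5))/2 = -4 + I*sqrt(5)/2 ≈ -4.0 + 1.118*I)
L(m) = sqrt(-4 + m + I*sqrt(5)/2) (L(m) = sqrt(m + (-4 + I*sqrt(5)/2)) = sqrt(-4 + m + I*sqrt(5)/2))
T = 362 (T = 16 + 2*173 = 16 + 346 = 362)
u(Y) = 362*Y
-22*u(L(M)) = -7964*sqrt(-16 + 4*12 + 2*I*sqrt(5))/2 = -7964*sqrt(-16 + 48 + 2*I*sqrt(5))/2 = -7964*sqrt(32 + 2*I*sqrt(5))/2 = -3982*sqrt(32 + 2*I*sqrt(5))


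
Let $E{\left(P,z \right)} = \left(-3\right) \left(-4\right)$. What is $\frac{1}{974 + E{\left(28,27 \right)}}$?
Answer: $\frac{1}{986} \approx 0.0010142$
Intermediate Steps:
$E{\left(P,z \right)} = 12$
$\frac{1}{974 + E{\left(28,27 \right)}} = \frac{1}{974 + 12} = \frac{1}{986}$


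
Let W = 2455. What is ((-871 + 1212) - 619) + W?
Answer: 2177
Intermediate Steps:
((-871 + 1212) - 619) + W = ((-871 + 1212) - 619) + 2455 = (341 - 619) + 2455 = -278 + 2455 = 2177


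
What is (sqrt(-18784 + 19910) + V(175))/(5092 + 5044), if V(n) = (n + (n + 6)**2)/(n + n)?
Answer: 4117/443450 + sqrt(1126)/10136 ≈ 0.012595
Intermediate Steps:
V(n) = (n + (6 + n)**2)/(2*n) (V(n) = (n + (6 + n)**2)/((2*n)) = (n + (6 + n)**2)*(1/(2*n)) = (n + (6 + n)**2)/(2*n))
(sqrt(-18784 + 19910) + V(175))/(5092 + 5044) = (sqrt(-18784 + 19910) + (1/2)*(175 + (6 + 175)**2)/175)/(5092 + 5044) = (sqrt(1126) + (1/2)*(1/175)*(175 + 181**2))/10136 = (sqrt(1126) + (1/2)*(1/175)*(175 + 32761))*(1/10136) = (sqrt(1126) + (1/2)*(1/175)*32936)*(1/10136) = (sqrt(1126) + 16468/175)*(1/10136) = (16468/175 + sqrt(1126))*(1/10136) = 4117/443450 + sqrt(1126)/10136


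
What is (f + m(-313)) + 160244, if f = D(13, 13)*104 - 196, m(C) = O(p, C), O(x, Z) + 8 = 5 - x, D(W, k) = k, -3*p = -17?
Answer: 484174/3 ≈ 1.6139e+5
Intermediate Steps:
p = 17/3 (p = -⅓*(-17) = 17/3 ≈ 5.6667)
O(x, Z) = -3 - x (O(x, Z) = -8 + (5 - x) = -3 - x)
m(C) = -26/3 (m(C) = -3 - 1*17/3 = -3 - 17/3 = -26/3)
f = 1156 (f = 13*104 - 196 = 1352 - 196 = 1156)
(f + m(-313)) + 160244 = (1156 - 26/3) + 160244 = 3442/3 + 160244 = 484174/3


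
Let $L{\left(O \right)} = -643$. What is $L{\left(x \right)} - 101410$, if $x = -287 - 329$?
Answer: $-102053$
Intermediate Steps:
$x = -616$
$L{\left(x \right)} - 101410 = -643 - 101410 = -102053$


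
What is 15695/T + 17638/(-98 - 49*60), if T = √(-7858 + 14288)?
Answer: -8819/1519 + 3139*√6430/1286 ≈ 189.92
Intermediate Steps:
T = √6430 ≈ 80.187
15695/T + 17638/(-98 - 49*60) = 15695/(√6430) + 17638/(-98 - 49*60) = 15695*(√6430/6430) + 17638/(-98 - 2940) = 3139*√6430/1286 + 17638/(-3038) = 3139*√6430/1286 + 17638*(-1/3038) = 3139*√6430/1286 - 8819/1519 = -8819/1519 + 3139*√6430/1286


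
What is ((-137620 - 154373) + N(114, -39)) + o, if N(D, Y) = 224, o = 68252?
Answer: -223517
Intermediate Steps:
((-137620 - 154373) + N(114, -39)) + o = ((-137620 - 154373) + 224) + 68252 = (-291993 + 224) + 68252 = -291769 + 68252 = -223517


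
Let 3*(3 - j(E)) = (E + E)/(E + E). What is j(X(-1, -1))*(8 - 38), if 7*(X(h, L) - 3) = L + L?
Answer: -80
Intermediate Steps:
X(h, L) = 3 + 2*L/7 (X(h, L) = 3 + (L + L)/7 = 3 + (2*L)/7 = 3 + 2*L/7)
j(E) = 8/3 (j(E) = 3 - (E + E)/(3*(E + E)) = 3 - 2*E/(3*(2*E)) = 3 - 2*E*1/(2*E)/3 = 3 - ⅓*1 = 3 - ⅓ = 8/3)
j(X(-1, -1))*(8 - 38) = 8*(8 - 38)/3 = (8/3)*(-30) = -80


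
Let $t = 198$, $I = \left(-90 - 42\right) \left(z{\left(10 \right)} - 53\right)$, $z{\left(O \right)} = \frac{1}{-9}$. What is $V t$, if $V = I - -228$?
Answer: $1433256$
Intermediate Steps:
$z{\left(O \right)} = - \frac{1}{9}$
$I = \frac{21032}{3}$ ($I = \left(-90 - 42\right) \left(- \frac{1}{9} - 53\right) = \left(-132\right) \left(- \frac{478}{9}\right) = \frac{21032}{3} \approx 7010.7$)
$V = \frac{21716}{3}$ ($V = \frac{21032}{3} - -228 = \frac{21032}{3} + 228 = \frac{21716}{3} \approx 7238.7$)
$V t = \frac{21716}{3} \cdot 198 = 1433256$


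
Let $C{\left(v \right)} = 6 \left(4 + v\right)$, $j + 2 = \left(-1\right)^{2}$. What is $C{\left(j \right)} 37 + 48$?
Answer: $714$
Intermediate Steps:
$j = -1$ ($j = -2 + \left(-1\right)^{2} = -2 + 1 = -1$)
$C{\left(v \right)} = 24 + 6 v$
$C{\left(j \right)} 37 + 48 = \left(24 + 6 \left(-1\right)\right) 37 + 48 = \left(24 - 6\right) 37 + 48 = 18 \cdot 37 + 48 = 666 + 48 = 714$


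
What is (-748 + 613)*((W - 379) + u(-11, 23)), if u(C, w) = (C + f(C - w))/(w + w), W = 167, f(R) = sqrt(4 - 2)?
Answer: 1318005/46 - 135*sqrt(2)/46 ≈ 28648.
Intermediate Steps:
f(R) = sqrt(2)
u(C, w) = (C + sqrt(2))/(2*w) (u(C, w) = (C + sqrt(2))/(w + w) = (C + sqrt(2))/((2*w)) = (C + sqrt(2))*(1/(2*w)) = (C + sqrt(2))/(2*w))
(-748 + 613)*((W - 379) + u(-11, 23)) = (-748 + 613)*((167 - 379) + (1/2)*(-11 + sqrt(2))/23) = -135*(-212 + (1/2)*(1/23)*(-11 + sqrt(2))) = -135*(-212 + (-11/46 + sqrt(2)/46)) = -135*(-9763/46 + sqrt(2)/46) = 1318005/46 - 135*sqrt(2)/46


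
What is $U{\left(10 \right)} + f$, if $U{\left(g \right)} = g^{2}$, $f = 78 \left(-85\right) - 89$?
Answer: $-6619$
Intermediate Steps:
$f = -6719$ ($f = -6630 - 89 = -6719$)
$U{\left(10 \right)} + f = 10^{2} - 6719 = 100 - 6719 = -6619$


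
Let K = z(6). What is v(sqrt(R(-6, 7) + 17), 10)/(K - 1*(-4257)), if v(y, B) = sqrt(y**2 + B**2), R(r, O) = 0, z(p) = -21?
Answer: sqrt(13)/1412 ≈ 0.0025535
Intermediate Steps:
K = -21
v(y, B) = sqrt(B**2 + y**2)
v(sqrt(R(-6, 7) + 17), 10)/(K - 1*(-4257)) = sqrt(10**2 + (sqrt(0 + 17))**2)/(-21 - 1*(-4257)) = sqrt(100 + (sqrt(17))**2)/(-21 + 4257) = sqrt(100 + 17)/4236 = sqrt(117)*(1/4236) = (3*sqrt(13))*(1/4236) = sqrt(13)/1412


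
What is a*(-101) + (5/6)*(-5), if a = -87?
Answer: 52697/6 ≈ 8782.8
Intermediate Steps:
a*(-101) + (5/6)*(-5) = -87*(-101) + (5/6)*(-5) = 8787 + (5*(⅙))*(-5) = 8787 + (⅚)*(-5) = 8787 - 25/6 = 52697/6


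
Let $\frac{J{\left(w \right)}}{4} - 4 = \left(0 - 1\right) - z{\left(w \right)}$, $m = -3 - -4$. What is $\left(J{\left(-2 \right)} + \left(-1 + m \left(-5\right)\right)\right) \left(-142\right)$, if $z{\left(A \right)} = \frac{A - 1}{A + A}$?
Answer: $-426$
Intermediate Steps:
$m = 1$ ($m = -3 + 4 = 1$)
$z{\left(A \right)} = \frac{-1 + A}{2 A}$
$J{\left(w \right)} = 12 - \frac{2 \left(-1 + w\right)}{w}$ ($J{\left(w \right)} = 16 + 4 \left(\left(0 - 1\right) - \frac{-1 + w}{2 w}\right) = 16 + 4 \left(-1 - \frac{-1 + w}{2 w}\right) = 16 - \left(4 + \frac{2 \left(-1 + w\right)}{w}\right) = 12 - \frac{2 \left(-1 + w\right)}{w}$)
$\left(J{\left(-2 \right)} + \left(-1 + m \left(-5\right)\right)\right) \left(-142\right) = \left(\left(10 + \frac{2}{-2}\right) + \left(-1 + 1 \left(-5\right)\right)\right) \left(-142\right) = \left(\left(10 + 2 \left(- \frac{1}{2}\right)\right) - 6\right) \left(-142\right) = \left(\left(10 - 1\right) - 6\right) \left(-142\right) = \left(9 - 6\right) \left(-142\right) = 3 \left(-142\right) = -426$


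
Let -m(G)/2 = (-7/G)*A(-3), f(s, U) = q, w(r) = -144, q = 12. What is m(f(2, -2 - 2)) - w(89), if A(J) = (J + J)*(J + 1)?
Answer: 158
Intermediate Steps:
f(s, U) = 12
A(J) = 2*J*(1 + J) (A(J) = (2*J)*(1 + J) = 2*J*(1 + J))
m(G) = 168/G (m(G) = -2*(-7/G)*2*(-3)*(1 - 3) = -2*(-7/G)*2*(-3)*(-2) = -2*(-7/G)*12 = -(-168)/G = 168/G)
m(f(2, -2 - 2)) - w(89) = 168/12 - 1*(-144) = 168*(1/12) + 144 = 14 + 144 = 158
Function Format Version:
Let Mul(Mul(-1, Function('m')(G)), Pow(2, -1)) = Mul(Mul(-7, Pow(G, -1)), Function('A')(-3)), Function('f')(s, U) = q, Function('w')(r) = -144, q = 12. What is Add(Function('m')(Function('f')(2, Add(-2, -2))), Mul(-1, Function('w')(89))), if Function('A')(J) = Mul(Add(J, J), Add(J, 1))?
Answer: 158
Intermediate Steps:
Function('f')(s, U) = 12
Function('A')(J) = Mul(2, J, Add(1, J)) (Function('A')(J) = Mul(Mul(2, J), Add(1, J)) = Mul(2, J, Add(1, J)))
Function('m')(G) = Mul(168, Pow(G, -1)) (Function('m')(G) = Mul(-2, Mul(Mul(-7, Pow(G, -1)), Mul(2, -3, Add(1, -3)))) = Mul(-2, Mul(Mul(-7, Pow(G, -1)), Mul(2, -3, -2))) = Mul(-2, Mul(Mul(-7, Pow(G, -1)), 12)) = Mul(-2, Mul(-84, Pow(G, -1))) = Mul(168, Pow(G, -1)))
Add(Function('m')(Function('f')(2, Add(-2, -2))), Mul(-1, Function('w')(89))) = Add(Mul(168, Pow(12, -1)), Mul(-1, -144)) = Add(Mul(168, Rational(1, 12)), 144) = Add(14, 144) = 158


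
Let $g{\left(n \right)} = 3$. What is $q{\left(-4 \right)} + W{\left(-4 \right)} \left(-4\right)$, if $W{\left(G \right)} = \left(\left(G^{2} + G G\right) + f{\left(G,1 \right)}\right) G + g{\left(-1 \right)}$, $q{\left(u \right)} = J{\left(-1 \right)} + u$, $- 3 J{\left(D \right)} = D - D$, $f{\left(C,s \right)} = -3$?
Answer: $448$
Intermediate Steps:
$J{\left(D \right)} = 0$ ($J{\left(D \right)} = - \frac{D - D}{3} = \left(- \frac{1}{3}\right) 0 = 0$)
$q{\left(u \right)} = u$ ($q{\left(u \right)} = 0 + u = u$)
$W{\left(G \right)} = 3 + G \left(-3 + 2 G^{2}\right)$ ($W{\left(G \right)} = \left(\left(G^{2} + G G\right) - 3\right) G + 3 = \left(\left(G^{2} + G^{2}\right) - 3\right) G + 3 = \left(2 G^{2} - 3\right) G + 3 = \left(-3 + 2 G^{2}\right) G + 3 = G \left(-3 + 2 G^{2}\right) + 3 = 3 + G \left(-3 + 2 G^{2}\right)$)
$q{\left(-4 \right)} + W{\left(-4 \right)} \left(-4\right) = -4 + \left(3 - -12 + 2 \left(-4\right)^{3}\right) \left(-4\right) = -4 + \left(3 + 12 + 2 \left(-64\right)\right) \left(-4\right) = -4 + \left(3 + 12 - 128\right) \left(-4\right) = -4 - -452 = -4 + 452 = 448$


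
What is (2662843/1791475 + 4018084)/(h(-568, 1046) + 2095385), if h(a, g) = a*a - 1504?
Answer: 7198299696743/4329108294875 ≈ 1.6628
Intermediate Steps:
h(a, g) = -1504 + a**2 (h(a, g) = a**2 - 1504 = -1504 + a**2)
(2662843/1791475 + 4018084)/(h(-568, 1046) + 2095385) = (2662843/1791475 + 4018084)/((-1504 + (-568)**2) + 2095385) = (2662843*(1/1791475) + 4018084)/((-1504 + 322624) + 2095385) = (2662843/1791475 + 4018084)/(321120 + 2095385) = (7198299696743/1791475)/2416505 = (7198299696743/1791475)*(1/2416505) = 7198299696743/4329108294875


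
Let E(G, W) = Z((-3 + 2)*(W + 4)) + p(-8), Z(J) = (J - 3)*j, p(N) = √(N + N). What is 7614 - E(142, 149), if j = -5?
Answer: 6834 - 4*I ≈ 6834.0 - 4.0*I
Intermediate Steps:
p(N) = √2*√N (p(N) = √(2*N) = √2*√N)
Z(J) = 15 - 5*J (Z(J) = (J - 3)*(-5) = (-3 + J)*(-5) = 15 - 5*J)
E(G, W) = 35 + 4*I + 5*W (E(G, W) = (15 - 5*(-3 + 2)*(W + 4)) + √2*√(-8) = (15 - (-5)*(4 + W)) + √2*(2*I*√2) = (15 - 5*(-4 - W)) + 4*I = (15 + (20 + 5*W)) + 4*I = (35 + 5*W) + 4*I = 35 + 4*I + 5*W)
7614 - E(142, 149) = 7614 - (35 + 4*I + 5*149) = 7614 - (35 + 4*I + 745) = 7614 - (780 + 4*I) = 7614 + (-780 - 4*I) = 6834 - 4*I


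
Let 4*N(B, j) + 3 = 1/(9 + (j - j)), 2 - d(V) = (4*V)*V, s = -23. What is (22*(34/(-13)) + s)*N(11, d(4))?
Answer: 349/6 ≈ 58.167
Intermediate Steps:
d(V) = 2 - 4*V² (d(V) = 2 - 4*V*V = 2 - 4*V²)
N(B, j) = -13/18 (N(B, j) = -¾ + 1/(4*(9 + (j - j))) = -¾ + 1/(4*(9 + 0)) = -¾ + (¼)/9 = -¾ + (¼)*(⅑) = -¾ + 1/36 = -13/18)
(22*(34/(-13)) + s)*N(11, d(4)) = (22*(34/(-13)) - 23)*(-13/18) = (22*(34*(-1/13)) - 23)*(-13/18) = (22*(-34/13) - 23)*(-13/18) = (-748/13 - 23)*(-13/18) = -1047/13*(-13/18) = 349/6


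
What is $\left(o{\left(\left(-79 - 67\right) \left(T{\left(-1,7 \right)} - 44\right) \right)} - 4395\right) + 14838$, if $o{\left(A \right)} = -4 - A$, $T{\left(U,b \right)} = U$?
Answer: $3869$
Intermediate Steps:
$\left(o{\left(\left(-79 - 67\right) \left(T{\left(-1,7 \right)} - 44\right) \right)} - 4395\right) + 14838 = \left(\left(-4 - \left(-79 - 67\right) \left(-1 - 44\right)\right) - 4395\right) + 14838 = \left(\left(-4 - \left(-146\right) \left(-45\right)\right) - 4395\right) + 14838 = \left(\left(-4 - 6570\right) - 4395\right) + 14838 = \left(-6574 - 4395\right) + 14838 = -10969 + 14838 = 3869$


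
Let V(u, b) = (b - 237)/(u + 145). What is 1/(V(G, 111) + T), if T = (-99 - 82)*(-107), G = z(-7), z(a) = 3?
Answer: 74/1433095 ≈ 5.1636e-5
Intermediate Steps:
G = 3
V(u, b) = (-237 + b)/(145 + u)
T = 19367 (T = -181*(-107) = 19367)
1/(V(G, 111) + T) = 1/((-237 + 111)/(145 + 3) + 19367) = 1/(-126/148 + 19367) = 1/((1/148)*(-126) + 19367) = 1/(-63/74 + 19367) = 1/(1433095/74) = 74/1433095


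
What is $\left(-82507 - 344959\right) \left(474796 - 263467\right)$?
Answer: $-90335962314$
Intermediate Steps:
$\left(-82507 - 344959\right) \left(474796 - 263467\right) = \left(-427466\right) 211329 = -90335962314$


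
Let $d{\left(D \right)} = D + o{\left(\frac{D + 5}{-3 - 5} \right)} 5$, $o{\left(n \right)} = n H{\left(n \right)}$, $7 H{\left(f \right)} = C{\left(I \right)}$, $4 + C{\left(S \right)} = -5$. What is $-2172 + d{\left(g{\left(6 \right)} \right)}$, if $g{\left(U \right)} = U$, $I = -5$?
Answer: $- \frac{120801}{56} \approx -2157.2$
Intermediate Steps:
$C{\left(S \right)} = -9$ ($C{\left(S \right)} = -4 - 5 = -9$)
$H{\left(f \right)} = - \frac{9}{7}$ ($H{\left(f \right)} = \frac{1}{7} \left(-9\right) = - \frac{9}{7}$)
$o{\left(n \right)} = - \frac{9 n}{7}$ ($o{\left(n \right)} = n \left(- \frac{9}{7}\right) = - \frac{9 n}{7}$)
$d{\left(D \right)} = \frac{225}{56} + \frac{101 D}{56}$ ($d{\left(D \right)} = D + - \frac{9 \frac{D + 5}{-3 - 5}}{7} \cdot 5 = D + - \frac{9 \frac{5 + D}{-8}}{7} \cdot 5 = D + - \frac{9 \left(5 + D\right) \left(- \frac{1}{8}\right)}{7} \cdot 5 = D + - \frac{9 \left(- \frac{5}{8} - \frac{D}{8}\right)}{7} \cdot 5 = D + \left(\frac{45}{56} + \frac{9 D}{56}\right) 5 = D + \left(\frac{225}{56} + \frac{45 D}{56}\right) = \frac{225}{56} + \frac{101 D}{56}$)
$-2172 + d{\left(g{\left(6 \right)} \right)} = -2172 + \left(\frac{225}{56} + \frac{101}{56} \cdot 6\right) = -2172 + \left(\frac{225}{56} + \frac{303}{28}\right) = -2172 + \frac{831}{56} = - \frac{120801}{56}$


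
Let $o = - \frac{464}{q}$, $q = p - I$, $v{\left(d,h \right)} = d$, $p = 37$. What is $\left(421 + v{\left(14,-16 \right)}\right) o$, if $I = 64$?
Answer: $\frac{67280}{9} \approx 7475.6$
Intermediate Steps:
$q = -27$ ($q = 37 - 64 = -27$)
$o = \frac{464}{27}$ ($o = - \frac{464}{-27} = \left(-464\right) \left(- \frac{1}{27}\right) = \frac{464}{27} \approx 17.185$)
$\left(421 + v{\left(14,-16 \right)}\right) o = \left(421 + 14\right) \frac{464}{27} = 435 \cdot \frac{464}{27} = \frac{67280}{9}$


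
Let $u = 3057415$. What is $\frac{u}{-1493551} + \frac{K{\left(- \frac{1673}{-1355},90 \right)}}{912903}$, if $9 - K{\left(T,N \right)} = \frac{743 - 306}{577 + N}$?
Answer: $- \frac{80942215007263}{39540548468037} \approx -2.0471$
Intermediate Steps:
$K{\left(T,N \right)} = 9 - \frac{437}{577 + N}$ ($K{\left(T,N \right)} = 9 - \frac{743 - 306}{577 + N} = 9 - \frac{437}{577 + N}$)
$\frac{u}{-1493551} + \frac{K{\left(- \frac{1673}{-1355},90 \right)}}{912903} = \frac{3057415}{-1493551} + \frac{\frac{1}{577 + 90} \left(4756 + 9 \cdot 90\right)}{912903} = 3057415 \left(- \frac{1}{1493551}\right) + \frac{4756 + 810}{667} \cdot \frac{1}{912903} = - \frac{3057415}{1493551} + \frac{1}{667} \cdot 5566 \cdot \frac{1}{912903} = - \frac{3057415}{1493551} + \frac{242}{29} \cdot \frac{1}{912903} = - \frac{3057415}{1493551} + \frac{242}{26474187} = - \frac{80942215007263}{39540548468037}$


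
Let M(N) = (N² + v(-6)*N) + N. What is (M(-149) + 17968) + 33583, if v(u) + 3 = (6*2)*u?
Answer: 84778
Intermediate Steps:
v(u) = -3 + 12*u (v(u) = -3 + (6*2)*u = -3 + 12*u)
M(N) = N² - 74*N (M(N) = (N² + (-3 + 12*(-6))*N) + N = (N² + (-3 - 72)*N) + N = (N² - 75*N) + N = N² - 74*N)
(M(-149) + 17968) + 33583 = (-149*(-74 - 149) + 17968) + 33583 = (-149*(-223) + 17968) + 33583 = (33227 + 17968) + 33583 = 51195 + 33583 = 84778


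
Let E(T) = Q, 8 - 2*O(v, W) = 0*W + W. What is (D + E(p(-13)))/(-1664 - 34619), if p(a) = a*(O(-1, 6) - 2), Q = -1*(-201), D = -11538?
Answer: 11337/36283 ≈ 0.31246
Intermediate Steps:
O(v, W) = 4 - W/2 (O(v, W) = 4 - (0*W + W)/2 = 4 - (0 + W)/2 = 4 - W/2)
Q = 201
p(a) = -a (p(a) = a*((4 - ½*6) - 2) = a*((4 - 3) - 2) = a*(1 - 2) = a*(-1) = -a)
E(T) = 201
(D + E(p(-13)))/(-1664 - 34619) = (-11538 + 201)/(-1664 - 34619) = -11337/(-36283) = -11337*(-1/36283) = 11337/36283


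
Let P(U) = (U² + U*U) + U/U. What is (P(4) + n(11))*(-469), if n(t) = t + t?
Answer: -25795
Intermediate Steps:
n(t) = 2*t
P(U) = 1 + 2*U² (P(U) = (U² + U²) + 1 = 2*U² + 1 = 1 + 2*U²)
(P(4) + n(11))*(-469) = ((1 + 2*4²) + 2*11)*(-469) = ((1 + 2*16) + 22)*(-469) = ((1 + 32) + 22)*(-469) = (33 + 22)*(-469) = 55*(-469) = -25795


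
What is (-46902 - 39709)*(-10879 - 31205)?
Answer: 3644937324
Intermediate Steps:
(-46902 - 39709)*(-10879 - 31205) = -86611*(-42084) = 3644937324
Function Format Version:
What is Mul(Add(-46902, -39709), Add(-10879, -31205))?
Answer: 3644937324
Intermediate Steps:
Mul(Add(-46902, -39709), Add(-10879, -31205)) = Mul(-86611, -42084) = 3644937324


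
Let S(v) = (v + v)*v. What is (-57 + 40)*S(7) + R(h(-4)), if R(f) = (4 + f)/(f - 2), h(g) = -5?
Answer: -11661/7 ≈ -1665.9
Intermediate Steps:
R(f) = (4 + f)/(-2 + f)
S(v) = 2*v² (S(v) = (2*v)*v = 2*v²)
(-57 + 40)*S(7) + R(h(-4)) = (-57 + 40)*(2*7²) + (4 - 5)/(-2 - 5) = -34*49 - 1/(-7) = -17*98 - ⅐*(-1) = -1666 + ⅐ = -11661/7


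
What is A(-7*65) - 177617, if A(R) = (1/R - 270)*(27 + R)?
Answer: -28235507/455 ≈ -62056.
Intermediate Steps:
A(R) = (-270 + 1/R)*(27 + R)
A(-7*65) - 177617 = (-7289 - (-1890)*65 + 27/((-7*65))) - 177617 = (-7289 - 270*(-455) + 27/(-455)) - 177617 = (-7289 + 122850 + 27*(-1/455)) - 177617 = (-7289 + 122850 - 27/455) - 177617 = 52580228/455 - 177617 = -28235507/455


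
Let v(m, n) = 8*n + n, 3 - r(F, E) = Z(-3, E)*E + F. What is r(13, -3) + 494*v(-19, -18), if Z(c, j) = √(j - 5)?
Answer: -80038 + 6*I*√2 ≈ -80038.0 + 8.4853*I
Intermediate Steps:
Z(c, j) = √(-5 + j)
r(F, E) = 3 - F - E*√(-5 + E) (r(F, E) = 3 - (√(-5 + E)*E + F) = 3 - (E*√(-5 + E) + F) = 3 - (F + E*√(-5 + E)) = 3 + (-F - E*√(-5 + E)) = 3 - F - E*√(-5 + E))
v(m, n) = 9*n
r(13, -3) + 494*v(-19, -18) = (3 - 1*13 - 1*(-3)*√(-5 - 3)) + 494*(9*(-18)) = (3 - 13 - 1*(-3)*√(-8)) + 494*(-162) = (3 - 13 - 1*(-3)*2*I*√2) - 80028 = (3 - 13 + 6*I*√2) - 80028 = (-10 + 6*I*√2) - 80028 = -80038 + 6*I*√2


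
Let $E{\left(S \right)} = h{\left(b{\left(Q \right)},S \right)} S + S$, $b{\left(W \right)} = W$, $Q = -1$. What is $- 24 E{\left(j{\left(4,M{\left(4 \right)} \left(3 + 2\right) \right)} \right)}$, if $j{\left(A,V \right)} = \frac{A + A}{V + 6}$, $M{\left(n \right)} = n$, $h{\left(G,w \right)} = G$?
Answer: $0$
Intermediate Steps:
$j{\left(A,V \right)} = \frac{2 A}{6 + V}$
$E{\left(S \right)} = 0$ ($E{\left(S \right)} = - S + S = 0$)
$- 24 E{\left(j{\left(4,M{\left(4 \right)} \left(3 + 2\right) \right)} \right)} = \left(-24\right) 0 = 0$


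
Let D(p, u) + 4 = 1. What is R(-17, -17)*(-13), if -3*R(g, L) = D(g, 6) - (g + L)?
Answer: 403/3 ≈ 134.33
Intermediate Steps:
D(p, u) = -3 (D(p, u) = -4 + 1 = -3)
R(g, L) = 1 + L/3 + g/3 (R(g, L) = -(-3 - (g + L))/3 = -(-3 - (L + g))/3 = -(-3 + (-L - g))/3 = -(-3 - L - g)/3 = 1 + L/3 + g/3)
R(-17, -17)*(-13) = (1 + (⅓)*(-17) + (⅓)*(-17))*(-13) = (1 - 17/3 - 17/3)*(-13) = -31/3*(-13) = 403/3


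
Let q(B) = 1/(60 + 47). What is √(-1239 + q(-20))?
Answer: 2*I*√3546301/107 ≈ 35.199*I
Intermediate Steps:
q(B) = 1/107
√(-1239 + q(-20)) = √(-1239 + 1/107) = √(-132572/107) = 2*I*√3546301/107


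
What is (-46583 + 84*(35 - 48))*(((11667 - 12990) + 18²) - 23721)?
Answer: 1178526000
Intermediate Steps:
(-46583 + 84*(35 - 48))*(((11667 - 12990) + 18²) - 23721) = (-46583 + 84*(-13))*((-1323 + 324) - 23721) = (-46583 - 1092)*(-999 - 23721) = -47675*(-24720) = 1178526000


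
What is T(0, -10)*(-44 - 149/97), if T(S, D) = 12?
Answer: -53004/97 ≈ -546.43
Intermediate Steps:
T(0, -10)*(-44 - 149/97) = 12*(-44 - 149/97) = 12*(-4417/97) = -53004/97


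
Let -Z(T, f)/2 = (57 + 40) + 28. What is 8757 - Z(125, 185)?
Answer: 9007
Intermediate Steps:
Z(T, f) = -250 (Z(T, f) = -2*((57 + 40) + 28) = -2*(97 + 28) = -2*125 = -250)
8757 - Z(125, 185) = 8757 - 1*(-250) = 8757 + 250 = 9007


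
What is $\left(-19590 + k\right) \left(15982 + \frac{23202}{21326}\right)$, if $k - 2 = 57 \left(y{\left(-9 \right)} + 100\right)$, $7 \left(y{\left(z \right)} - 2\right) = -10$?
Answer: $- \frac{16529438566996}{74641} \approx -2.2145 \cdot 10^{8}$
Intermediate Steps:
$y{\left(z \right)} = \frac{4}{7}$ ($y{\left(z \right)} = 2 + \frac{1}{7} \left(-10\right) = 2 - \frac{10}{7} = \frac{4}{7}$)
$k = \frac{40142}{7}$ ($k = 2 + 57 \left(\frac{4}{7} + 100\right) = 2 + 57 \cdot \frac{704}{7} = 2 + \frac{40128}{7} = \frac{40142}{7} \approx 5734.6$)
$\left(-19590 + k\right) \left(15982 + \frac{23202}{21326}\right) = \left(-19590 + \frac{40142}{7}\right) \left(15982 + \frac{23202}{21326}\right) = - \frac{96988 \left(15982 + 23202 \cdot \frac{1}{21326}\right)}{7} = - \frac{96988 \left(15982 + \frac{11601}{10663}\right)}{7} = \left(- \frac{96988}{7}\right) \frac{170427667}{10663} = - \frac{16529438566996}{74641}$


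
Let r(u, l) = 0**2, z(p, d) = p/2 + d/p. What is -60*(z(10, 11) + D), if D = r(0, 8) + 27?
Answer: -1986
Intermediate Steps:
z(p, d) = p/2 + d/p (z(p, d) = p*(1/2) + d/p = p/2 + d/p)
r(u, l) = 0
D = 27 (D = 0 + 27 = 27)
-60*(z(10, 11) + D) = -60*(((1/2)*10 + 11/10) + 27) = -60*((5 + 11*(1/10)) + 27) = -60*((5 + 11/10) + 27) = -60*(61/10 + 27) = -60*331/10 = -1986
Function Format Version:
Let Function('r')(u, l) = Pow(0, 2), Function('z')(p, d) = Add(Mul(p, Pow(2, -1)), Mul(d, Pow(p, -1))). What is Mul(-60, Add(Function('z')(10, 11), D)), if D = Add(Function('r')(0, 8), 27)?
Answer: -1986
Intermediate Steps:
Function('z')(p, d) = Add(Mul(Rational(1, 2), p), Mul(d, Pow(p, -1))) (Function('z')(p, d) = Add(Mul(p, Rational(1, 2)), Mul(d, Pow(p, -1))) = Add(Mul(Rational(1, 2), p), Mul(d, Pow(p, -1))))
Function('r')(u, l) = 0
D = 27 (D = Add(0, 27) = 27)
Mul(-60, Add(Function('z')(10, 11), D)) = Mul(-60, Add(Add(Mul(Rational(1, 2), 10), Mul(11, Pow(10, -1))), 27)) = Mul(-60, Add(Add(5, Mul(11, Rational(1, 10))), 27)) = Mul(-60, Add(Add(5, Rational(11, 10)), 27)) = Mul(-60, Add(Rational(61, 10), 27)) = Mul(-60, Rational(331, 10)) = -1986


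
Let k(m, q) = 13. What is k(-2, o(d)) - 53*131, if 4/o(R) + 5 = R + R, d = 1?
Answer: -6930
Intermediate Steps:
o(R) = 4/(-5 + 2*R) (o(R) = 4/(-5 + (R + R)) = 4/(-5 + 2*R))
k(-2, o(d)) - 53*131 = 13 - 53*131 = 13 - 6943 = -6930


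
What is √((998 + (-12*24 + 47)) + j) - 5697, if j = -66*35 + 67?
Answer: -5697 + I*√1486 ≈ -5697.0 + 38.549*I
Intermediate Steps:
j = -2243 (j = -2310 + 67 = -2243)
√((998 + (-12*24 + 47)) + j) - 5697 = √((998 + (-12*24 + 47)) - 2243) - 5697 = √((998 + (-288 + 47)) - 2243) - 5697 = √((998 - 241) - 2243) - 5697 = √(757 - 2243) - 5697 = √(-1486) - 5697 = I*√1486 - 5697 = -5697 + I*√1486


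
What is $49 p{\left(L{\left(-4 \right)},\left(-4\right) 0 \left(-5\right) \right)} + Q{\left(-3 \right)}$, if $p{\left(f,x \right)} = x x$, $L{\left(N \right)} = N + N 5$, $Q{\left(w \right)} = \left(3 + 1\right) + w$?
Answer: $1$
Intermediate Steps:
$Q{\left(w \right)} = 4 + w$
$L{\left(N \right)} = 6 N$ ($L{\left(N \right)} = N + 5 N = 6 N$)
$p{\left(f,x \right)} = x^{2}$
$49 p{\left(L{\left(-4 \right)},\left(-4\right) 0 \left(-5\right) \right)} + Q{\left(-3 \right)} = 49 \left(\left(-4\right) 0 \left(-5\right)\right)^{2} + \left(4 - 3\right) = 49 \left(0 \left(-5\right)\right)^{2} + 1 = 49 \cdot 0^{2} + 1 = 49 \cdot 0 + 1 = 0 + 1 = 1$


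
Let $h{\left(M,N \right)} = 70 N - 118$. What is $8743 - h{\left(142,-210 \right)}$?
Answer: $23561$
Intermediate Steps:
$h{\left(M,N \right)} = -118 + 70 N$
$8743 - h{\left(142,-210 \right)} = 8743 - \left(-118 + 70 \left(-210\right)\right) = 8743 - \left(-118 - 14700\right) = 8743 - -14818 = 8743 + 14818 = 23561$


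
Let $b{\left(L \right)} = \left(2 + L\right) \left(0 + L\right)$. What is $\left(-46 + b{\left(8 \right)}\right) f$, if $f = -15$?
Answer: $-510$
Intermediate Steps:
$b{\left(L \right)} = L \left(2 + L\right)$ ($b{\left(L \right)} = \left(2 + L\right) L = L \left(2 + L\right)$)
$\left(-46 + b{\left(8 \right)}\right) f = \left(-46 + 8 \left(2 + 8\right)\right) \left(-15\right) = \left(-46 + 8 \cdot 10\right) \left(-15\right) = \left(-46 + 80\right) \left(-15\right) = 34 \left(-15\right) = -510$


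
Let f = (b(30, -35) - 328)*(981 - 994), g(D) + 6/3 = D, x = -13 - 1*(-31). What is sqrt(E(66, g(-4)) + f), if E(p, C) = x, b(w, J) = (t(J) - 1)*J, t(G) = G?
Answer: I*sqrt(12098) ≈ 109.99*I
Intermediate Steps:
x = 18 (x = -13 + 31 = 18)
b(w, J) = J*(-1 + J) (b(w, J) = (J - 1)*J = (-1 + J)*J = J*(-1 + J))
g(D) = -2 + D
E(p, C) = 18
f = -12116 (f = (-35*(-1 - 35) - 328)*(981 - 994) = (-35*(-36) - 328)*(-13) = (1260 - 328)*(-13) = 932*(-13) = -12116)
sqrt(E(66, g(-4)) + f) = sqrt(18 - 12116) = sqrt(-12098) = I*sqrt(12098)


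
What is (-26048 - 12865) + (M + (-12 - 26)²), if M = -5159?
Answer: -42628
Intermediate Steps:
(-26048 - 12865) + (M + (-12 - 26)²) = (-26048 - 12865) + (-5159 + (-12 - 26)²) = -38913 + (-5159 + (-38)²) = -38913 + (-5159 + 1444) = -38913 - 3715 = -42628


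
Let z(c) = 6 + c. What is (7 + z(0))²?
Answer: 169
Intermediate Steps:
(7 + z(0))² = (7 + (6 + 0))² = (7 + 6)² = 13² = 169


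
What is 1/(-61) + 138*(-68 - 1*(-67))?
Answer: -8419/61 ≈ -138.02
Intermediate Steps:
1/(-61) + 138*(-68 - 1*(-67)) = -1/61 + 138*(-68 + 67) = -1/61 + 138*(-1) = -1/61 - 138 = -8419/61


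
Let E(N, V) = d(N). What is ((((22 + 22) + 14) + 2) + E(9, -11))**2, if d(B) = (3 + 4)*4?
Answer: 7744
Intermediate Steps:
d(B) = 28 (d(B) = 7*4 = 28)
E(N, V) = 28
((((22 + 22) + 14) + 2) + E(9, -11))**2 = ((((22 + 22) + 14) + 2) + 28)**2 = (((44 + 14) + 2) + 28)**2 = ((58 + 2) + 28)**2 = (60 + 28)**2 = 88**2 = 7744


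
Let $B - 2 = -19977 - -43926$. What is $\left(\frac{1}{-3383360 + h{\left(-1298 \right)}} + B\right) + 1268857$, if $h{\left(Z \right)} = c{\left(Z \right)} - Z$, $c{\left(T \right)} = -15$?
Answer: $\frac{4372376202215}{3382077} \approx 1.2928 \cdot 10^{6}$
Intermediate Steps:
$h{\left(Z \right)} = -15 - Z$
$B = 23951$ ($B = 2 - -23949 = 2 + \left(-19977 + 43926\right) = 2 + 23949 = 23951$)
$\left(\frac{1}{-3383360 + h{\left(-1298 \right)}} + B\right) + 1268857 = \left(\frac{1}{-3383360 - -1283} + 23951\right) + 1268857 = \left(\frac{1}{-3383360 + \left(-15 + 1298\right)} + 23951\right) + 1268857 = \left(\frac{1}{-3383360 + 1283} + 23951\right) + 1268857 = \left(\frac{1}{-3382077} + 23951\right) + 1268857 = \left(- \frac{1}{3382077} + 23951\right) + 1268857 = \frac{81004126226}{3382077} + 1268857 = \frac{4372376202215}{3382077}$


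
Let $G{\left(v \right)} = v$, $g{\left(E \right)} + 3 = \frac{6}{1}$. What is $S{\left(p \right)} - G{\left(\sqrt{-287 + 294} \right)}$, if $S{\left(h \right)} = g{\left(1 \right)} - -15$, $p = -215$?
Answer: $18 - \sqrt{7} \approx 15.354$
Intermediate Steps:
$g{\left(E \right)} = 3$ ($g{\left(E \right)} = -3 + \frac{6}{1} = -3 + 6 \cdot 1 = -3 + 6 = 3$)
$S{\left(h \right)} = 18$ ($S{\left(h \right)} = 3 - -15 = 3 + 15 = 18$)
$S{\left(p \right)} - G{\left(\sqrt{-287 + 294} \right)} = 18 - \sqrt{-287 + 294} = 18 - \sqrt{7}$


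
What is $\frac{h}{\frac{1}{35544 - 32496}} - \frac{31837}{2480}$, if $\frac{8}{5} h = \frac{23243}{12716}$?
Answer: $\frac{80208497}{23120} \approx 3469.2$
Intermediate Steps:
$h = \frac{10565}{9248}$ ($h = \frac{5 \cdot \frac{23243}{12716}}{8} = \frac{5 \cdot 23243 \cdot \frac{1}{12716}}{8} = \frac{5}{8} \cdot \frac{2113}{1156} = \frac{10565}{9248} \approx 1.1424$)
$\frac{h}{\frac{1}{35544 - 32496}} - \frac{31837}{2480} = \frac{10565}{9248 \frac{1}{35544 - 32496}} - \frac{31837}{2480} = \frac{10565}{9248 \cdot \frac{1}{3048}} - \frac{1027}{80} = \frac{10565 \frac{1}{\frac{1}{3048}}}{9248} - \frac{1027}{80} = \frac{10565}{9248} \cdot 3048 - \frac{1027}{80} = \frac{4025265}{1156} - \frac{1027}{80} = \frac{80208497}{23120}$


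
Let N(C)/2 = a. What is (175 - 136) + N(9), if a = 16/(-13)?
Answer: 475/13 ≈ 36.538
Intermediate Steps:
a = -16/13 (a = 16*(-1/13) = -16/13 ≈ -1.2308)
N(C) = -32/13 (N(C) = 2*(-16/13) = -32/13)
(175 - 136) + N(9) = (175 - 136) - 32/13 = 39 - 32/13 = 475/13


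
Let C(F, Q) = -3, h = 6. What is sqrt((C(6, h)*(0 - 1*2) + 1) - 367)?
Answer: 6*I*sqrt(10) ≈ 18.974*I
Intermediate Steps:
sqrt((C(6, h)*(0 - 1*2) + 1) - 367) = sqrt((-3*(0 - 1*2) + 1) - 367) = sqrt((-3*(0 - 2) + 1) - 367) = sqrt((-3*(-2) + 1) - 367) = sqrt((6 + 1) - 367) = sqrt(7 - 367) = sqrt(-360) = 6*I*sqrt(10)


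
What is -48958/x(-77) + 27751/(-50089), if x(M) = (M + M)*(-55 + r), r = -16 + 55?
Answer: -180045409/8815664 ≈ -20.423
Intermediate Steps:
r = 39
x(M) = -32*M (x(M) = (M + M)*(-55 + 39) = (2*M)*(-16) = -32*M)
-48958/x(-77) + 27751/(-50089) = -48958/((-32*(-77))) + 27751/(-50089) = -48958/2464 + 27751*(-1/50089) = -48958*1/2464 - 27751/50089 = -3497/176 - 27751/50089 = -180045409/8815664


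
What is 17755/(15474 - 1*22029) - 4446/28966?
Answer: -54343486/18987213 ≈ -2.8621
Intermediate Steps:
17755/(15474 - 1*22029) - 4446/28966 = 17755/(15474 - 22029) - 4446*1/28966 = 17755/(-6555) - 2223/14483 = 17755*(-1/6555) - 2223/14483 = -3551/1311 - 2223/14483 = -54343486/18987213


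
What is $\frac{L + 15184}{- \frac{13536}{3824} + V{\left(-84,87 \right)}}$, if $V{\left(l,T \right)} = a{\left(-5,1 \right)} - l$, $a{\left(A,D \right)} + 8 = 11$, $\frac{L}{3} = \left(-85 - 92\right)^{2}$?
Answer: $\frac{26091869}{19947} \approx 1308.1$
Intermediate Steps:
$L = 93987$ ($L = 3 \left(-85 - 92\right)^{2} = 3 \left(-177\right)^{2} = 3 \cdot 31329 = 93987$)
$a{\left(A,D \right)} = 3$ ($a{\left(A,D \right)} = -8 + 11 = 3$)
$V{\left(l,T \right)} = 3 - l$
$\frac{L + 15184}{- \frac{13536}{3824} + V{\left(-84,87 \right)}} = \frac{93987 + 15184}{- \frac{13536}{3824} + \left(3 - -84\right)} = \frac{109171}{\left(-13536\right) \frac{1}{3824} + \left(3 + 84\right)} = \frac{109171}{- \frac{846}{239} + 87} = \frac{109171}{\frac{19947}{239}} = 109171 \cdot \frac{239}{19947} = \frac{26091869}{19947}$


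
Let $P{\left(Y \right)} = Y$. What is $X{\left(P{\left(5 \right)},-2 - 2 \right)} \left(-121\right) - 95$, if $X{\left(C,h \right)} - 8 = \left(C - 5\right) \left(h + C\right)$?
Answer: $-1063$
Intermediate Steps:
$X{\left(C,h \right)} = 8 + \left(-5 + C\right) \left(C + h\right)$ ($X{\left(C,h \right)} = 8 + \left(C - 5\right) \left(h + C\right) = 8 + \left(-5 + C\right) \left(C + h\right)$)
$X{\left(P{\left(5 \right)},-2 - 2 \right)} \left(-121\right) - 95 = \left(8 + 5^{2} - 25 - 5 \left(-2 - 2\right) + 5 \left(-2 - 2\right)\right) \left(-121\right) - 95 = \left(8 + 25 - 25 - -20 + 5 \left(-4\right)\right) \left(-121\right) - 95 = \left(8 + 25 - 25 + 20 - 20\right) \left(-121\right) - 95 = 8 \left(-121\right) - 95 = -968 - 95 = -1063$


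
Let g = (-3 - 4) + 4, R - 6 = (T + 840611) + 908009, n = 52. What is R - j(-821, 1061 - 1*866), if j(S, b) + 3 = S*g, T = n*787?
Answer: 1787090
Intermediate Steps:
T = 40924 (T = 52*787 = 40924)
R = 1789550 (R = 6 + ((40924 + 840611) + 908009) = 6 + (881535 + 908009) = 6 + 1789544 = 1789550)
g = -3 (g = -7 + 4 = -3)
j(S, b) = -3 - 3*S (j(S, b) = -3 + S*(-3) = -3 - 3*S)
R - j(-821, 1061 - 1*866) = 1789550 - (-3 - 3*(-821)) = 1789550 - (-3 + 2463) = 1789550 - 1*2460 = 1789550 - 2460 = 1787090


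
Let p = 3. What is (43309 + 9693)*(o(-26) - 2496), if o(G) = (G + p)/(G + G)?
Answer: -3439008269/26 ≈ -1.3227e+8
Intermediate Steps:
o(G) = (3 + G)/(2*G) (o(G) = (G + 3)/(G + G) = (3 + G)/((2*G)) = (3 + G)*(1/(2*G)) = (3 + G)/(2*G))
(43309 + 9693)*(o(-26) - 2496) = (43309 + 9693)*((½)*(3 - 26)/(-26) - 2496) = 53002*((½)*(-1/26)*(-23) - 2496) = 53002*(23/52 - 2496) = 53002*(-129769/52) = -3439008269/26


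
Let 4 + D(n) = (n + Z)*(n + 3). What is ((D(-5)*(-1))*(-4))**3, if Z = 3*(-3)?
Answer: 884736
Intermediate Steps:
Z = -9
D(n) = -4 + (-9 + n)*(3 + n) (D(n) = -4 + (n - 9)*(n + 3) = -4 + (-9 + n)*(3 + n))
((D(-5)*(-1))*(-4))**3 = (((-31 + (-5)**2 - 6*(-5))*(-1))*(-4))**3 = (((-31 + 25 + 30)*(-1))*(-4))**3 = ((24*(-1))*(-4))**3 = (-24*(-4))**3 = 96**3 = 884736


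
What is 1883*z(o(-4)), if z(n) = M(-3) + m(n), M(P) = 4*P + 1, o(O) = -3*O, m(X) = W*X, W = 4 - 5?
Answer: -43309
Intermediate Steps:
W = -1
m(X) = -X
M(P) = 1 + 4*P
z(n) = -11 - n (z(n) = (1 + 4*(-3)) - n = (1 - 12) - n = -11 - n)
1883*z(o(-4)) = 1883*(-11 - (-3)*(-4)) = 1883*(-11 - 1*12) = 1883*(-11 - 12) = 1883*(-23) = -43309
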